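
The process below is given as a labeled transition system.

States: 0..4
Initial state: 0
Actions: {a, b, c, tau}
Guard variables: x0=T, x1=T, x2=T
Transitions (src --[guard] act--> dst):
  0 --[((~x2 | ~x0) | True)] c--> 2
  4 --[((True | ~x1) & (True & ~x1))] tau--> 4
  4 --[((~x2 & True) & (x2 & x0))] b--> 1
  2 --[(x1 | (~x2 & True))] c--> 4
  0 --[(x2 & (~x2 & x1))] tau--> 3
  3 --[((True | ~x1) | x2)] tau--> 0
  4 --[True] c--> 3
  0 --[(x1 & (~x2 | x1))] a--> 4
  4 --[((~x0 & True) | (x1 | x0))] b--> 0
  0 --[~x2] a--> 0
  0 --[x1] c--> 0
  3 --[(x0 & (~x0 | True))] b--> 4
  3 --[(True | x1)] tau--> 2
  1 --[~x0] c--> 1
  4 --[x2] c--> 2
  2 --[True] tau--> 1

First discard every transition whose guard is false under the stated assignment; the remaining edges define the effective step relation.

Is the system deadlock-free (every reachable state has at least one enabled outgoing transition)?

Reachable = {0,1,2,3,4}
  0: a→4  c→0  c→2  [3 out]
  1: ∅  [deadlock]
  2: c→4  tau→1  [2 out]
  3: b→4  tau→0  tau→2  [3 out]
  4: b→0  c→2  c→3  [3 out]
trace reaching 1: c·tau

Answer: DEADLOCK at state 1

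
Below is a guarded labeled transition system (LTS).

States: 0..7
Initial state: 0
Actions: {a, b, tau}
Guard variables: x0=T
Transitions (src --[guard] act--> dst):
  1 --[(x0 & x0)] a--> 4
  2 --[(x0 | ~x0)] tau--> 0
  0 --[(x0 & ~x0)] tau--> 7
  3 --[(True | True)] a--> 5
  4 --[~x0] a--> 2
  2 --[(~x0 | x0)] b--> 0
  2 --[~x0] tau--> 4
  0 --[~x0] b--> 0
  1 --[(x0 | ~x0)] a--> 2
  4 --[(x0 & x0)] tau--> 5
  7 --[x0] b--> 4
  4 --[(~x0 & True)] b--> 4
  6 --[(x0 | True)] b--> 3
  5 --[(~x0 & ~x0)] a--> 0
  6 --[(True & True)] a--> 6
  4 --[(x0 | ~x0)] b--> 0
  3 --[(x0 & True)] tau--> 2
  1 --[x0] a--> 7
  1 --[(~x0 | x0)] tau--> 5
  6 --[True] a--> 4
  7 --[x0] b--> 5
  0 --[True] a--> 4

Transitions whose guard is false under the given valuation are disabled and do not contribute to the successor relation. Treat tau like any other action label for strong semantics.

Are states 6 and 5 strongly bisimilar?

Answer: NOT BISIMILAR

Working:
Refine partition for ~:
  P[0] = {{0,1,2,3,4,5,6,7}}
  P[1] = {{0},{1,3},{2,4},{5},{6},{7}}
  P[2] = {{0},{1},{2},{3},{4},{5},{6},{7}}
stable after 3 split(s): 8 block(s)
class of 6: {6}; class of 5: {5}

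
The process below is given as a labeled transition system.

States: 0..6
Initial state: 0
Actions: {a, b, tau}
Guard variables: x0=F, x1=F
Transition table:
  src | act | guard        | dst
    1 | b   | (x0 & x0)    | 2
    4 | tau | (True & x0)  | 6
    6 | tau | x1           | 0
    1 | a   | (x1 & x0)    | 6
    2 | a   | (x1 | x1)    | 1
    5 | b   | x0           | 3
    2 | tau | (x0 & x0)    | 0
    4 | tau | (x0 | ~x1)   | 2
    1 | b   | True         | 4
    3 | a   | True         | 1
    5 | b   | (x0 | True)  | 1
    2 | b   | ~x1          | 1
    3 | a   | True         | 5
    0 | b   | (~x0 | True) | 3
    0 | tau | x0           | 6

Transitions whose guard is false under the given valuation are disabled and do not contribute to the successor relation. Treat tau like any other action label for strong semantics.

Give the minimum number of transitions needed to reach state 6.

Answer: UNREACHABLE

Analysis:
Breadth-first toward 6:
  depth 0: {0}
  depth 1: {3}
  depth 2: {1,5}
  depth 3: {4}
  depth 4: {2}
6 never appears.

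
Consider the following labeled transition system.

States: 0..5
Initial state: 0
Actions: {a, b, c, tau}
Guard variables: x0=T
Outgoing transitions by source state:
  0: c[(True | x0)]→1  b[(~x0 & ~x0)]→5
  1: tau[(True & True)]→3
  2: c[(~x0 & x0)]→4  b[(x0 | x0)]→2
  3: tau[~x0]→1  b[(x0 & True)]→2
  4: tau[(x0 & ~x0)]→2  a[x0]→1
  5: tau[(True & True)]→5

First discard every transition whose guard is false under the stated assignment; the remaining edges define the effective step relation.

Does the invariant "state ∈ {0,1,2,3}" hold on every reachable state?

Answer: INVARIANT HOLDS

Analysis:
Safe = {0,1,2,3}
Reach set: {0,1,2,3}
  0: safe
  1: safe
  2: safe
  3: safe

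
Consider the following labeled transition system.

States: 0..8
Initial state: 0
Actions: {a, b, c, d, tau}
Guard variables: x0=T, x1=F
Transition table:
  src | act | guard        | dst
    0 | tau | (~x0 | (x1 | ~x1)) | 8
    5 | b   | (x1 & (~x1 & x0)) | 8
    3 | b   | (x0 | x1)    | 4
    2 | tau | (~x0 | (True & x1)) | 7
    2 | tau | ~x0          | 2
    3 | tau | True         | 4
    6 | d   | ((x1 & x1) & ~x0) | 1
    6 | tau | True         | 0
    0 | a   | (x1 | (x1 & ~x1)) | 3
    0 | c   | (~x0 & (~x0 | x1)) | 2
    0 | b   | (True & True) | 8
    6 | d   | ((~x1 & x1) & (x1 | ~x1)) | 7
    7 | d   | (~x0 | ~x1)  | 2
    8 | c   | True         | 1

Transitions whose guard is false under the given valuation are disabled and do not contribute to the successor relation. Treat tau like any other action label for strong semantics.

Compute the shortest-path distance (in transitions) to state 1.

Answer: 2

Trace:
BFS to 1:
  depth 0: {0}
  depth 1: {8}
  depth 2: {1}
1 enters at depth 2; path b·c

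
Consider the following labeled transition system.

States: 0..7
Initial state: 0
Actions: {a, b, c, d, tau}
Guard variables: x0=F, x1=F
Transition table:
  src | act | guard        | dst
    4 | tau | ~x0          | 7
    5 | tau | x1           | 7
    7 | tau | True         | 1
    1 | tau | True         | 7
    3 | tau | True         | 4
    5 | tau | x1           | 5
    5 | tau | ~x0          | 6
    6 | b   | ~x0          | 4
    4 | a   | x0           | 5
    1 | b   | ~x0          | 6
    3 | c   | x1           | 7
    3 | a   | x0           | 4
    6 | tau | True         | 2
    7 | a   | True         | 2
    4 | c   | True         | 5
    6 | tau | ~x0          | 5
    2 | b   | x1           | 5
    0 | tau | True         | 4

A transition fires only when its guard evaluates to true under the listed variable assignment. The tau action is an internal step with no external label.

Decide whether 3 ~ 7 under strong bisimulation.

Refine partition for ~:
  P[0] = {{0,1,2,3,4,5,6,7}}
  P[1] = {{0,3,5},{1,6},{2},{4},{7}}
  P[2] = {{0,3},{1},{2},{4},{5},{6},{7}}
stable after 3 split(s): 7 block(s)
class of 3: {0,3}; class of 7: {7}

Answer: NOT BISIMILAR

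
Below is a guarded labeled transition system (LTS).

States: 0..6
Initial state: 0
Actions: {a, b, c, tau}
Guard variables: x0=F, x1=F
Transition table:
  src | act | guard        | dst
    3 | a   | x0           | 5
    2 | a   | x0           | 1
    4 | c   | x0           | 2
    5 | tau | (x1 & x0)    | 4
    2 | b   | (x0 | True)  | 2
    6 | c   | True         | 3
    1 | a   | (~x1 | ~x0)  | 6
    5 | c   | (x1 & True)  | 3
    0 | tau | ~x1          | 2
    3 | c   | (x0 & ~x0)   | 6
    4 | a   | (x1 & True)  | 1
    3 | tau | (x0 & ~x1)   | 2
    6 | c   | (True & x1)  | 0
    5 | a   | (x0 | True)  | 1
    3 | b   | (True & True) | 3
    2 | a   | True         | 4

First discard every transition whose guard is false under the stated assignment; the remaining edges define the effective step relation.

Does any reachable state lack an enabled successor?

Reachable = {0,2,4}
  0: tau→2  [1 out]
  2: a→4  b→2  [2 out]
  4: ∅  [deadlock]
Path to 4: tau·a

Answer: DEADLOCK at state 4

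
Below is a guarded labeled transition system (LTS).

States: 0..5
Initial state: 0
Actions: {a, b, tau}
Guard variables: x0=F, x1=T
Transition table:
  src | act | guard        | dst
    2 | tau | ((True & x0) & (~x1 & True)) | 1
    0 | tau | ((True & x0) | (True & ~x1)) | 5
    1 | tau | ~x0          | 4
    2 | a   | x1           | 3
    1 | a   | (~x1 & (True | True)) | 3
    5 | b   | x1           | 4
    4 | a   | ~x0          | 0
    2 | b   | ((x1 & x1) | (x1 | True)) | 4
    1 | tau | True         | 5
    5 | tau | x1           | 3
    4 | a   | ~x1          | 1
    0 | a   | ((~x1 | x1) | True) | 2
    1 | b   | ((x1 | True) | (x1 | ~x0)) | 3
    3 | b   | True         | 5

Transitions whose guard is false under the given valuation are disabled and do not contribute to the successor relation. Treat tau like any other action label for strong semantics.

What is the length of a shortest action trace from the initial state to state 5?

Layered search for 5:
  Layer 0: {0}
  Layer 1: {2}
  Layer 2: {3,4}
  Layer 3: {5}
depth(5)=3, e.g. a·a·b

Answer: 3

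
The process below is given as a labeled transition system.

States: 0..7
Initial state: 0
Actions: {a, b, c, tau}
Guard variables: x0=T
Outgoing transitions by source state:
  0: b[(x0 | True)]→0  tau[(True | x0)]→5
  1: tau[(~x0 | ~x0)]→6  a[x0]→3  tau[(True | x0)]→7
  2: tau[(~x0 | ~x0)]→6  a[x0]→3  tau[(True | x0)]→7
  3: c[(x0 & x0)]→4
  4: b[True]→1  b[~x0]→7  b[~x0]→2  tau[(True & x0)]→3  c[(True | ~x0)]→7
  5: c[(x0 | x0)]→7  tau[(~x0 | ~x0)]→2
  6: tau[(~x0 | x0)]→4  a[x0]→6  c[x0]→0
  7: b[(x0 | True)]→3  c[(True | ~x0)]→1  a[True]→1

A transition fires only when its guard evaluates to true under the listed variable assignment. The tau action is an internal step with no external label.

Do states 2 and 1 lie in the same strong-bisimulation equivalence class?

Compute ~ classes (split until stable):
  π0 = {{0,1,2,3,4,5,6,7}}
  π1 = {{0},{1,2},{3,5},{4},{6},{7}}
  π2 = {{0},{1,2},{3},{4},{5},{6},{7}}
stable after 3 split(s): 7 block(s)
2∈{1,2}, 1∈{1,2}

Answer: BISIMILAR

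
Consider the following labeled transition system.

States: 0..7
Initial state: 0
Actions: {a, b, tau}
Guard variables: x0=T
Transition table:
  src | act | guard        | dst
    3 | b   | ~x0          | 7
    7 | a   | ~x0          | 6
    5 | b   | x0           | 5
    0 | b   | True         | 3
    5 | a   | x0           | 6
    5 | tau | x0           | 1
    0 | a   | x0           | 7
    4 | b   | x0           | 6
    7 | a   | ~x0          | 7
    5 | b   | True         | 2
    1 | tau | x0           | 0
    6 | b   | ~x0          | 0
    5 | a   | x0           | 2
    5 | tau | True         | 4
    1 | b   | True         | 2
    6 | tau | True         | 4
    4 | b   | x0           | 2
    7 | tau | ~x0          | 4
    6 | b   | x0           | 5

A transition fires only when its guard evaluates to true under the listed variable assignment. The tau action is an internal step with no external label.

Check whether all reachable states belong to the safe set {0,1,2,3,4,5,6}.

Safe = {0,1,2,3,4,5,6}
R = {0,3,7}
  0: ✓
  3: ✓
  7: outside
counterexample path to 7: a

Answer: INVARIANT VIOLATED at state 7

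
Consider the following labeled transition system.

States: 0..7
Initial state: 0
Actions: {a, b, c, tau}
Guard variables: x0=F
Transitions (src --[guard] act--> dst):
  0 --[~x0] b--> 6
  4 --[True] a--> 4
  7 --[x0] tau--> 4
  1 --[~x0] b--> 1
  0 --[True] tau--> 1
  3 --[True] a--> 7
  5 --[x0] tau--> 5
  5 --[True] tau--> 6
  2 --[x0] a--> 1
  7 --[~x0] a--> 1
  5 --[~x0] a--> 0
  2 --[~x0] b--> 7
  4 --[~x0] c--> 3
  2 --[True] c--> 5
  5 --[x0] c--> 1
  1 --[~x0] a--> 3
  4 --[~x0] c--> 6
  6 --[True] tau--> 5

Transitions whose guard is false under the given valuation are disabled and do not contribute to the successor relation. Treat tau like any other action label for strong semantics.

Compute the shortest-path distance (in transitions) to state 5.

Answer: 2

Analysis:
BFS to 5:
  L0 = {0}
  L1 = {1,6}
  L2 = {3,5}
first hit 5 at d=2 via b·tau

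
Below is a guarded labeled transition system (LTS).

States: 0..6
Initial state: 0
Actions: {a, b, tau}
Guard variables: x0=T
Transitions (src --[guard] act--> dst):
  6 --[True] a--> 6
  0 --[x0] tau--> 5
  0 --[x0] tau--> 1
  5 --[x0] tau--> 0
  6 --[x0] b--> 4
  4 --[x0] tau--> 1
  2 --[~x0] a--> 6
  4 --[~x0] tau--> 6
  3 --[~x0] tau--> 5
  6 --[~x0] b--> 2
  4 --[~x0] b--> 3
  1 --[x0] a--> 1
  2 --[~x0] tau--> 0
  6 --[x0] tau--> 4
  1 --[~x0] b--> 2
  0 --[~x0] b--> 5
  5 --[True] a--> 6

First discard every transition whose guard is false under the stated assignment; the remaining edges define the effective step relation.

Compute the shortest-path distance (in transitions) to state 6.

Answer: 2

Working:
Layered search for 6:
  depth 0: {0}
  depth 1: {1,5}
  depth 2: {6}
6 enters at depth 2; path tau·a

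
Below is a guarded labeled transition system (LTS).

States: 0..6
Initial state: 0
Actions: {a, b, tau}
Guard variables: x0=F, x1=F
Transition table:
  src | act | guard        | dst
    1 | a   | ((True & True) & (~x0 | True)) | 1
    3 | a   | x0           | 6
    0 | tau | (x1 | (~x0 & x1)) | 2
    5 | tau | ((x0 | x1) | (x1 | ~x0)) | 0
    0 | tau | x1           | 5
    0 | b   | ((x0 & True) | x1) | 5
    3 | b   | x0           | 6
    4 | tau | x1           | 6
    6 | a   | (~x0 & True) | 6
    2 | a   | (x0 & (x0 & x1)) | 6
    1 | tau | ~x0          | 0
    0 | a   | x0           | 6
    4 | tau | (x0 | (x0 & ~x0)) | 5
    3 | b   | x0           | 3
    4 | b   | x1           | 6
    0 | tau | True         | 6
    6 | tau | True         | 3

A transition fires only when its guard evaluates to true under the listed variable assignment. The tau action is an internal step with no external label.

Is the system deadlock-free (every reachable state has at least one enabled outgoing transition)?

Answer: DEADLOCK at state 3

Analysis:
R = {0,3,6}
  0: tau→6  [deg 1]
  3: ∅  [deadlock]
  6: a→6  tau→3  [deg 2]
witness 3: tau·tau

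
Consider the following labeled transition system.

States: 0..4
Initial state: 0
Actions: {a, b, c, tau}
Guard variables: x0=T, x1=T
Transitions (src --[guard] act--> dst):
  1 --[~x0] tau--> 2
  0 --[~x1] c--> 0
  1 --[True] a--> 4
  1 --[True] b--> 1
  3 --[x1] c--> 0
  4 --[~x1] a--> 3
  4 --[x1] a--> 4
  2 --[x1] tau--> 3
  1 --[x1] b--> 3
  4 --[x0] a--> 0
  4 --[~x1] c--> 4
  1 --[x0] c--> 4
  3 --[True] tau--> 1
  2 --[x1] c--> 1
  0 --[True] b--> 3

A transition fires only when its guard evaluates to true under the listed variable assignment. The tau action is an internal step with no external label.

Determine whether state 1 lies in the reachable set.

After dropping false guards: 11 live edges.
depth 0: {0}
depth 1: {3}  total {0,3}
depth 2: {1}  total {0,1,3}
depth 3: {4}  total {0,1,3,4}
Reach set: {0,1,3,4}
witness 1: b·tau

Answer: REACHABLE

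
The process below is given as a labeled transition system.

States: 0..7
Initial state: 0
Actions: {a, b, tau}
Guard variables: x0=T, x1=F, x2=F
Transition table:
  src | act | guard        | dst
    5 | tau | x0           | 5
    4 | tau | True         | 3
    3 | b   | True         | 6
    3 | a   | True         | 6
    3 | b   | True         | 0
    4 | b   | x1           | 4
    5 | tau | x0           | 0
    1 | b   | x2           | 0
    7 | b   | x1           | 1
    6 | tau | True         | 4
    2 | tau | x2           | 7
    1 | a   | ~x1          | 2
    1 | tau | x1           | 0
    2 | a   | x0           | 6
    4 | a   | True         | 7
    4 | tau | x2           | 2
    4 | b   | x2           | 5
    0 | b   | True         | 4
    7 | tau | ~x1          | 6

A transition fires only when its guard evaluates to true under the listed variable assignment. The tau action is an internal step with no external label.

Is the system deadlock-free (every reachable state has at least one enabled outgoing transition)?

Answer: DEADLOCK-FREE

Analysis:
Reach set: {0,3,4,6,7}
  0: b→4  [deg 1]
  3: a→6  b→0  b→6  [deg 3]
  4: a→7  tau→3  [deg 2]
  6: tau→4  [deg 1]
  7: tau→6  [deg 1]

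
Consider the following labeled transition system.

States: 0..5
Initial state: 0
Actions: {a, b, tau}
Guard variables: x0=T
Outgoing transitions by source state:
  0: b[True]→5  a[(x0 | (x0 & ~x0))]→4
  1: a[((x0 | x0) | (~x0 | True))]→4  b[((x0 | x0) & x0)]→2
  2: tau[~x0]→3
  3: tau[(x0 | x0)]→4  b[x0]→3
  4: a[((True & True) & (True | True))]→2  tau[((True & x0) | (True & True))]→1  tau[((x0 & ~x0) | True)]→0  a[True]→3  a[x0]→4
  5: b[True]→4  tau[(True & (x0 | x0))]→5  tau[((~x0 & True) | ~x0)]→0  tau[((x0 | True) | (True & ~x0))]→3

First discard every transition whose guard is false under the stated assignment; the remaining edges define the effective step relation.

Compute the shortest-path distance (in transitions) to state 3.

Breadth-first toward 3:
  Layer 0: {0}
  Layer 1: {4,5}
  Layer 2: {1,2,3}
depth(3)=2, e.g. a·a

Answer: 2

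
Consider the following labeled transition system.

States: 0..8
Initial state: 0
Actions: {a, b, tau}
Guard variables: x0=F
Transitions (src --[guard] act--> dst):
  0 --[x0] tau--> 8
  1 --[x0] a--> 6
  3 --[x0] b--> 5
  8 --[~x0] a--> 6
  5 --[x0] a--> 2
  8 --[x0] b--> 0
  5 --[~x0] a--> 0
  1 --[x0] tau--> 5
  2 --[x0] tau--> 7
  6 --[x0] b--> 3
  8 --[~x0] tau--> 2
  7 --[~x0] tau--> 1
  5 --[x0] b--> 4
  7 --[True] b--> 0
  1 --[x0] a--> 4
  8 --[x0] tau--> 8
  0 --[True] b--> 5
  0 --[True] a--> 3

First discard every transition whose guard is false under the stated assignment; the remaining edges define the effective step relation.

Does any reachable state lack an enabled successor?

R = {0,3,5}
  0: a→3  b→5  [2 exit(s)]
  3: ∅  [deadlock]
  5: a→0  [1 exit(s)]
trace reaching 3: a

Answer: DEADLOCK at state 3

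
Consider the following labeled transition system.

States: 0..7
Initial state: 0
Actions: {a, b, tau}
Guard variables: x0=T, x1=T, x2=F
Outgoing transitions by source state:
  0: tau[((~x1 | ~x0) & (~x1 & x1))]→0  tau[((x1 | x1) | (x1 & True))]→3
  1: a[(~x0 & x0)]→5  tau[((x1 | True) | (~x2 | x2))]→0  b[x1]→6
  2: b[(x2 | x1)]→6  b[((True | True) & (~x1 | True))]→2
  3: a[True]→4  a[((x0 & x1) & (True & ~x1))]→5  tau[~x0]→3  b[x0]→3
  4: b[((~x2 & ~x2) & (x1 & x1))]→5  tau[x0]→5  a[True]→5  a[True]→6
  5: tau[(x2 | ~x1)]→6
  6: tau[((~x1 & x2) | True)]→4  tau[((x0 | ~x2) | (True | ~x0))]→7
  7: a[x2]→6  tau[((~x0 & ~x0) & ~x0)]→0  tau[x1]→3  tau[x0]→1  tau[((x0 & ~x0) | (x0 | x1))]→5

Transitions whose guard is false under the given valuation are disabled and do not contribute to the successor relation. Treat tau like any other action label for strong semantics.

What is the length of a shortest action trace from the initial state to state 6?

Answer: 3

Analysis:
Breadth-first toward 6:
  L0 = {0}
  L1 = {3}
  L2 = {4}
  L3 = {5,6}
first hit 6 at d=3 via tau·a·a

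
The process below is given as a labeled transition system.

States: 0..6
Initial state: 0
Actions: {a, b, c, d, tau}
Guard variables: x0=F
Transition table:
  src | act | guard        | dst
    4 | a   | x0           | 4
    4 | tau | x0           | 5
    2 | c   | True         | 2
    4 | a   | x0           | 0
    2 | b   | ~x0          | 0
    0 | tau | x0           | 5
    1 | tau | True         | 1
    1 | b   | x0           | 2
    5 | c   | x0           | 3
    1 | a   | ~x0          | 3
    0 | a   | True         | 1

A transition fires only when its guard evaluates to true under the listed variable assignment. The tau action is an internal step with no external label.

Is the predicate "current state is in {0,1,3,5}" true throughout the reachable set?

Answer: INVARIANT HOLDS

Trace:
Safe = {0,1,3,5}
Reachable = {0,1,3}
  0: ✓
  1: ✓
  3: ✓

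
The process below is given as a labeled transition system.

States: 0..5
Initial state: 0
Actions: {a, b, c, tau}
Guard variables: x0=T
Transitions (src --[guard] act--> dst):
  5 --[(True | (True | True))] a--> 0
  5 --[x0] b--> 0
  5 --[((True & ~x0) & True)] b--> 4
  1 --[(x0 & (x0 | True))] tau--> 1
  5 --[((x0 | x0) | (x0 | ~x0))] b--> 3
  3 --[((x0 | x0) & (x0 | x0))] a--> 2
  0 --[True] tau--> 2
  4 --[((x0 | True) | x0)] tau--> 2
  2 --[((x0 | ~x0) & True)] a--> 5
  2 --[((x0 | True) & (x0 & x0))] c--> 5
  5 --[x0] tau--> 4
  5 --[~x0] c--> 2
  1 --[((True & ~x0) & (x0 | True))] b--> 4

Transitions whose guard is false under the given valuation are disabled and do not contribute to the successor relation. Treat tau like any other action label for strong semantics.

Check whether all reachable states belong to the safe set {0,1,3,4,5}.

Answer: INVARIANT VIOLATED at state 2

Analysis:
Allowed set {0,1,3,4,5}
Reach set: {0,2,3,4,5}
  0: ✓
  2: ✗ unsafe
  3: ✓
  4: ✓
  5: ✓
witness against invariant: tau → 2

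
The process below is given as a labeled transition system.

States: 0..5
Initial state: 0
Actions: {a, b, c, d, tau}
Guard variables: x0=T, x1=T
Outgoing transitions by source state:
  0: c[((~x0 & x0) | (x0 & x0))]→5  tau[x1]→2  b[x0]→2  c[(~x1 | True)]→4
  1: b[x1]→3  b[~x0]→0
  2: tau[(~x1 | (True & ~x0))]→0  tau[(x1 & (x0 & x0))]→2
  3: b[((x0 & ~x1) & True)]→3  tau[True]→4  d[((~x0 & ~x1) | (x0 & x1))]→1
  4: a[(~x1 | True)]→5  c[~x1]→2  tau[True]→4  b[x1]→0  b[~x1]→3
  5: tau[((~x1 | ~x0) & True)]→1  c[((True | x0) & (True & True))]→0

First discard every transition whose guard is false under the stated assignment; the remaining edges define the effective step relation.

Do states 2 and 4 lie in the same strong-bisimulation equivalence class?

Compute ~ classes (split until stable):
  π0 = {{0,1,2,3,4,5}}
  π1 = {{0},{1},{2},{3},{4},{5}}
stable after 2 split(s): 6 block(s)
[2]={2}  [4]={4}

Answer: NOT BISIMILAR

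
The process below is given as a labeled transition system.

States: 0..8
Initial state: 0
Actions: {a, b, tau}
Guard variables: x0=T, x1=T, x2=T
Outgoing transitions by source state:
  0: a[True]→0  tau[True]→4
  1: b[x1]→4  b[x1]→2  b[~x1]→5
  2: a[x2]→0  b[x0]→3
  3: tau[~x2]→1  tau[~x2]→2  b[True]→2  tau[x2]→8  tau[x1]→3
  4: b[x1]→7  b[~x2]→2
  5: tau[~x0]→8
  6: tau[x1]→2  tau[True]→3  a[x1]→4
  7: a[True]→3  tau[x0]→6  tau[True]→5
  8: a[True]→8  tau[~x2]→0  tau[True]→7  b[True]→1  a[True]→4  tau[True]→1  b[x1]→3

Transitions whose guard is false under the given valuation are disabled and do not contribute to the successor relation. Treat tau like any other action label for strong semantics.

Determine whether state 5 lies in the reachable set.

After dropping false guards: 22 live edges.
Layer 0: {0}
Layer 1: {4}  total {0,4}
Layer 2: {7}  total {0,4,7}
Layer 3: {3,5,6}  total {0,3,4,5,6,7}
Layer 4: {2,8}  total {0,2,3,4,5,6,7,8}
Layer 5: {1}  total {0,1,2,3,4,5,6,7,8}
Reach set: {0,1,2,3,4,5,6,7,8}
trace reaching 5: tau·b·tau

Answer: REACHABLE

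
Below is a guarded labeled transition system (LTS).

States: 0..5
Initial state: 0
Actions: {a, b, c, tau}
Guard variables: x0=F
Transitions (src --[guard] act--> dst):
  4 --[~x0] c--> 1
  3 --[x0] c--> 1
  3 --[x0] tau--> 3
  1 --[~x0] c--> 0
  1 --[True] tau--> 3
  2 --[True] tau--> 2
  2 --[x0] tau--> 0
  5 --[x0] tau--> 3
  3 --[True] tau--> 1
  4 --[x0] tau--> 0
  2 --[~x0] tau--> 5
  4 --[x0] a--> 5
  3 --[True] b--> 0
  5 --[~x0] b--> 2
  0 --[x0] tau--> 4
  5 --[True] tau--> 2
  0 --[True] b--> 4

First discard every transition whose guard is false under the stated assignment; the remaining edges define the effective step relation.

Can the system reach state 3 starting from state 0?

10 transition(s) survive guard evaluation.
L0 = {0}
L1 = {4}  now seen {0,4}
L2 = {1}  now seen {0,1,4}
L3 = {3}  now seen {0,1,3,4}
R = {0,1,3,4}
trace reaching 3: b·c·tau

Answer: REACHABLE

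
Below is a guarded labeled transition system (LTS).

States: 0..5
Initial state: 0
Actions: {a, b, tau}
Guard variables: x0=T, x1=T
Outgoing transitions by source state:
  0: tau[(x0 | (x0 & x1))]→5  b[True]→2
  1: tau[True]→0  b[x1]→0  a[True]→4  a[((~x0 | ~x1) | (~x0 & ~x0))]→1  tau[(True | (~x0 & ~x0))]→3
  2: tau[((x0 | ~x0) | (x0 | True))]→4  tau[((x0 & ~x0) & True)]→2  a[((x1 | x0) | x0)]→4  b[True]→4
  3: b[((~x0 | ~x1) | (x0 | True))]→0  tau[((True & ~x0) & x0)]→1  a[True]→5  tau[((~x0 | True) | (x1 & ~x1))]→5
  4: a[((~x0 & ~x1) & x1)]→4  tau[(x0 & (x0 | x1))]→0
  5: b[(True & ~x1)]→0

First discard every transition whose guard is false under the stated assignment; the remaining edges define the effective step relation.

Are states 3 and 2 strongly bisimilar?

Answer: NOT BISIMILAR

Working:
Bisimulation quotient by refinement:
  round 0: {{0,1,2,3,4,5}}
  round 1: {{0},{1,2,3},{4},{5}}
  round 2: {{0},{1},{2},{3},{4},{5}}
stable after 3 split(s): 6 block(s)
class of 3: {3}; class of 2: {2}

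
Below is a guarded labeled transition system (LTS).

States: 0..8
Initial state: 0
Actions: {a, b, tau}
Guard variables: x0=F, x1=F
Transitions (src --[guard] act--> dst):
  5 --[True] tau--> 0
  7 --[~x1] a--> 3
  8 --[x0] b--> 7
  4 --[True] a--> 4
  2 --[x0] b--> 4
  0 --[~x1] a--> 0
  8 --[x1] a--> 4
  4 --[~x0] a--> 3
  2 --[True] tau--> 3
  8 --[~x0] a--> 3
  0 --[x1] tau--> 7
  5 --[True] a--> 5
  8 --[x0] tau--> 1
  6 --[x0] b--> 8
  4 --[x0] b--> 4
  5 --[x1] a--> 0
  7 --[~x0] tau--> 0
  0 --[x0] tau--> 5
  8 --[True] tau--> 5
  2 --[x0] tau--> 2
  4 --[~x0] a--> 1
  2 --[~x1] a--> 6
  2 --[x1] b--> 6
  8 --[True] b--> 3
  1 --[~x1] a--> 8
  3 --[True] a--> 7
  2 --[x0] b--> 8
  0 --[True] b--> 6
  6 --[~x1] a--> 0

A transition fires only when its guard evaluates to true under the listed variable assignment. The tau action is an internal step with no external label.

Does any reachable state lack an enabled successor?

Answer: DEADLOCK-FREE

Working:
Reachable = {0,6}
  0: a→0  b→6  [2 out]
  6: a→0  [1 out]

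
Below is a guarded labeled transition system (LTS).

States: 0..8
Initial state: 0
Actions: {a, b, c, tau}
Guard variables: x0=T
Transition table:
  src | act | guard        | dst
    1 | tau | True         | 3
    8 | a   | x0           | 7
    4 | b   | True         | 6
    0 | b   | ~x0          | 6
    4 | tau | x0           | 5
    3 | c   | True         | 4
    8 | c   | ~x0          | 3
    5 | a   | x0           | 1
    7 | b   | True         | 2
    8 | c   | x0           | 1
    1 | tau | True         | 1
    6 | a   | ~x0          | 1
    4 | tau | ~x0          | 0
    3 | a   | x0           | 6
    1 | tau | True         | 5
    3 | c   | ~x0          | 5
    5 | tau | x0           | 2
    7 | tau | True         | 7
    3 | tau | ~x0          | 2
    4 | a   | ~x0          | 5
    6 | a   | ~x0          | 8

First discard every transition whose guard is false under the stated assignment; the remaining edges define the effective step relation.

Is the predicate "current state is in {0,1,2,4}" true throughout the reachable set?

Inv-set: {0,1,2,4}
Reach set: {0}
  0: ✓

Answer: INVARIANT HOLDS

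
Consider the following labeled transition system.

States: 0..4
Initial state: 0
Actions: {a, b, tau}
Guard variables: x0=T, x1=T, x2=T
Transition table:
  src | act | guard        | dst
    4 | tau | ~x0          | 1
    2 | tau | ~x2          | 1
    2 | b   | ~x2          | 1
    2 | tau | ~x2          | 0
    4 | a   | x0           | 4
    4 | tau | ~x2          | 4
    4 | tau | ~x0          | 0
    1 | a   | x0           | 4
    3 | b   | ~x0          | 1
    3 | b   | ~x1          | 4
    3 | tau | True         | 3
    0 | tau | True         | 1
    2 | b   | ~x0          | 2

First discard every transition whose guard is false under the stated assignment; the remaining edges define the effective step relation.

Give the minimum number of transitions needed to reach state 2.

BFS to 2:
  Layer 0: {0}
  Layer 1: {1}
  Layer 2: {4}
2 never appears.

Answer: UNREACHABLE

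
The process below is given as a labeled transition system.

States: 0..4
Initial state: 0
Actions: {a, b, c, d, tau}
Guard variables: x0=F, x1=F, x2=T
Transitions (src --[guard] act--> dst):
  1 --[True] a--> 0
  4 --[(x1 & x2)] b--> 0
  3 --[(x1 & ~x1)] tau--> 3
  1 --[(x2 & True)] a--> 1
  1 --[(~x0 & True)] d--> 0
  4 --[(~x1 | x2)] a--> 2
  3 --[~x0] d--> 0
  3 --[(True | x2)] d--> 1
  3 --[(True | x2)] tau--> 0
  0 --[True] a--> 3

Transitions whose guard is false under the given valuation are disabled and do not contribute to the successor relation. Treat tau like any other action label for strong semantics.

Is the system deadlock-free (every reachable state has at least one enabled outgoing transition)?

Answer: DEADLOCK-FREE

Working:
Reachable = {0,1,3}
  0: a→3  [1 exit(s)]
  1: a→0  a→1  d→0  [3 exit(s)]
  3: d→0  d→1  tau→0  [3 exit(s)]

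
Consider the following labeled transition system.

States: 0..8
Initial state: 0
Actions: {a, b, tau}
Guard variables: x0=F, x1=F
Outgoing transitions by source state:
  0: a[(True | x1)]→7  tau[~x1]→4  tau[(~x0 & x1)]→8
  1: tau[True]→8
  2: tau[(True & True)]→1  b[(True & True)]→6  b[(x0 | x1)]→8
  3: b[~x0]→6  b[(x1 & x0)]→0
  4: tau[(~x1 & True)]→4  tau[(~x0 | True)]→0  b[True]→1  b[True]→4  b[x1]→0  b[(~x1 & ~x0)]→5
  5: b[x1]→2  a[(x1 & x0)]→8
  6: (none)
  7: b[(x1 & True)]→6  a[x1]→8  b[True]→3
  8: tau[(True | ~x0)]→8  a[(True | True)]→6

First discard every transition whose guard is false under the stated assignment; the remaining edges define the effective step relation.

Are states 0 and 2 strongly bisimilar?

Answer: NOT BISIMILAR

Working:
Bisimulation quotient by refinement:
  π0 = {{0,1,2,3,4,5,6,7,8}}
  π1 = {{0,8},{1},{2,4},{3,7},{5,6}}
  π2 = {{0},{1},{2},{3},{4},{5,6},{7},{8}}
stable after 3 split(s): 8 block(s)
class of 0: {0}; class of 2: {2}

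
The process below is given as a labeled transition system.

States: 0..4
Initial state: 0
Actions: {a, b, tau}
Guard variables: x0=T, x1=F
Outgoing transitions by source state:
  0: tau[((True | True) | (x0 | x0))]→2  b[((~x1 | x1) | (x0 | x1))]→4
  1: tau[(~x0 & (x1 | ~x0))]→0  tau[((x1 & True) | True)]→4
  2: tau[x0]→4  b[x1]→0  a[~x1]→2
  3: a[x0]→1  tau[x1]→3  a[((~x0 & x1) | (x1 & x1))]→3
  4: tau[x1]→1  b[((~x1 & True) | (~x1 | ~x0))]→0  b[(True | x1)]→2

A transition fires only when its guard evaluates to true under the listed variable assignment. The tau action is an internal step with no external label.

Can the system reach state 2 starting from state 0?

Answer: REACHABLE

Trace:
After dropping false guards: 8 live edges.
L0 = {0}
L1 = {2,4}  total {0,2,4}
Reachable = {0,2,4}
trace reaching 2: tau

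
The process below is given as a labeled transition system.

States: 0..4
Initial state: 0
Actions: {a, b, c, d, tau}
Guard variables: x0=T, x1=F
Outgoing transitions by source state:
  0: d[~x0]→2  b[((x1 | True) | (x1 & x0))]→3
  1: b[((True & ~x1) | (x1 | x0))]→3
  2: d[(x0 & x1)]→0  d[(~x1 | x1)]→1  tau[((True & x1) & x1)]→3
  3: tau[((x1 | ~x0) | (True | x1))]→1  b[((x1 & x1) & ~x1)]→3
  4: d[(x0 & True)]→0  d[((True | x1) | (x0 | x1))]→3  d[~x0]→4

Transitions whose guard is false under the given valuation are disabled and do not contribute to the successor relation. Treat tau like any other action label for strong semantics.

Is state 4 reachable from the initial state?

Answer: UNREACHABLE

Analysis:
After dropping false guards: 6 live edges.
depth 0: {0}
depth 1: {3}  cumulative {0,3}
depth 2: {1}  cumulative {0,1,3}
Reach set: {0,1,3}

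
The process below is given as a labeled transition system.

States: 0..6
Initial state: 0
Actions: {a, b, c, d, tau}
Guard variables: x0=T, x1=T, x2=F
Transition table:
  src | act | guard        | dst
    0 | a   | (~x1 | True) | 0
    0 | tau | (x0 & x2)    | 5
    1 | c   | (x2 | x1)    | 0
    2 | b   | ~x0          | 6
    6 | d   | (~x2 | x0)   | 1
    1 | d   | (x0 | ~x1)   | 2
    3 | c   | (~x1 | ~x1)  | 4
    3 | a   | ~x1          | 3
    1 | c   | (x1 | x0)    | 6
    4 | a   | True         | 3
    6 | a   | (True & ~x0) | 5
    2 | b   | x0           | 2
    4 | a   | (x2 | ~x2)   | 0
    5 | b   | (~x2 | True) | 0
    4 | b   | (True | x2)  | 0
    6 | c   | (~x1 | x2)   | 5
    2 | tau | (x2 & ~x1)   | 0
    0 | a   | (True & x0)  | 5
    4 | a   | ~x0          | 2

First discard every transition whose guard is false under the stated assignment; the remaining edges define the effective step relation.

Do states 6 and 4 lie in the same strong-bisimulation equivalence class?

Refine partition for ~:
  π0 = {{0,1,2,3,4,5,6}}
  π1 = {{0},{1},{2,5},{3},{4},{6}}
  π2 = {{0},{1},{2},{3},{4},{5},{6}}
stable after 3 split(s): 7 block(s)
[6]={6}  [4]={4}

Answer: NOT BISIMILAR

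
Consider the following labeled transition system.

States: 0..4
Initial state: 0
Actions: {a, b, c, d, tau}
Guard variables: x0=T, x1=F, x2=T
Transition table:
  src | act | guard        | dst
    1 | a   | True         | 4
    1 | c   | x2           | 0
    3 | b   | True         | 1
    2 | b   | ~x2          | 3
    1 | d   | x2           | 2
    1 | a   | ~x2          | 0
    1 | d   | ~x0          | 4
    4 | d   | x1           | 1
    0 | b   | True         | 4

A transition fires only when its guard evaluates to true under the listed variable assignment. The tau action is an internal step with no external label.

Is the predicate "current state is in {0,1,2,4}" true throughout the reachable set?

Answer: INVARIANT HOLDS

Trace:
Inv-set: {0,1,2,4}
Reachable = {0,4}
  0: ok
  4: ok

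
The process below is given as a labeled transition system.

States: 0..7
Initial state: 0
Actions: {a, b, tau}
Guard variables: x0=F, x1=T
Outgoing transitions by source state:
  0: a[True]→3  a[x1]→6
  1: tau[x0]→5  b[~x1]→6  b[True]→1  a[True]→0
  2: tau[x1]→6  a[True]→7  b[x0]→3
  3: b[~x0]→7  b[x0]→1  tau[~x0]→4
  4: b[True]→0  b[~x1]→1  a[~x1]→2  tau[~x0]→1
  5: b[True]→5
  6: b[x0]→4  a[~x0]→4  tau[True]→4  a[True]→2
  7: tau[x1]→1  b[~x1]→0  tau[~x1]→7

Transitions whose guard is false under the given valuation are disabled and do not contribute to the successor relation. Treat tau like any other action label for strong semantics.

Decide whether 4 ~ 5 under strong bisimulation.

Refine partition for ~:
  P[0] = {{0,1,2,3,4,5,6,7}}
  P[1] = {{0},{1},{2,6},{3,4},{5},{7}}
  P[2] = {{0},{1},{2},{3},{4},{5},{6},{7}}
stable after 3 split(s): 8 block(s)
[4]={4}  [5]={5}

Answer: NOT BISIMILAR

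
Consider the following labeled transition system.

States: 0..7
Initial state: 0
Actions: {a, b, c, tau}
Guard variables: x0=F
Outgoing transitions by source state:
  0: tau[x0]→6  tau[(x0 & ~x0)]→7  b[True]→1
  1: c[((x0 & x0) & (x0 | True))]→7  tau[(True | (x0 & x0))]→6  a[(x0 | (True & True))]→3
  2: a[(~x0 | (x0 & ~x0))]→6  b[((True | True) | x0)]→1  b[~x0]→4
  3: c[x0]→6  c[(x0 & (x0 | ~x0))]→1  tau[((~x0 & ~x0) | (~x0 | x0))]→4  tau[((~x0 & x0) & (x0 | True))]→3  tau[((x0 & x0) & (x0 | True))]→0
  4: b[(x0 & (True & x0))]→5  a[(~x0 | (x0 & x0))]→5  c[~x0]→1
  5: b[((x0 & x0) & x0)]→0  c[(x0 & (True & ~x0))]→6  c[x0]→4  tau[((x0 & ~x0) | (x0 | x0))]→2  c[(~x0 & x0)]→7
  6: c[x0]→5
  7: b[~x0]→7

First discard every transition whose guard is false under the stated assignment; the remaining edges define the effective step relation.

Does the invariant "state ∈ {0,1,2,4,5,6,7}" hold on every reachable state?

Answer: INVARIANT VIOLATED at state 3

Analysis:
Safe = {0,1,2,4,5,6,7}
Reachable = {0,1,3,4,5,6}
  0: ok
  1: ok
  3: ✗ unsafe
  4: ok
  5: ok
  6: ok
witness against invariant: b·a → 3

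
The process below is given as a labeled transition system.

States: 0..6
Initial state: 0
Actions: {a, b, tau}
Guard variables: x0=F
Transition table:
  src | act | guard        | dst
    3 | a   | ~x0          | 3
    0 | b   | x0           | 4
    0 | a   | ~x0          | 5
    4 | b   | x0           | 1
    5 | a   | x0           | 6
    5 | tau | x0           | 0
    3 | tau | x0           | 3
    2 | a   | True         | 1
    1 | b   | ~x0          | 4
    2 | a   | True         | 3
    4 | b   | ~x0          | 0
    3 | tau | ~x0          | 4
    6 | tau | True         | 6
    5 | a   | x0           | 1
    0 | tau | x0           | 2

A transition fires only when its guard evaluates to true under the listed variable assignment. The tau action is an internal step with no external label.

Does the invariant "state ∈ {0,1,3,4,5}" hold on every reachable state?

Allowed set {0,1,3,4,5}
Reachable = {0,5}
  0: ok
  5: ok

Answer: INVARIANT HOLDS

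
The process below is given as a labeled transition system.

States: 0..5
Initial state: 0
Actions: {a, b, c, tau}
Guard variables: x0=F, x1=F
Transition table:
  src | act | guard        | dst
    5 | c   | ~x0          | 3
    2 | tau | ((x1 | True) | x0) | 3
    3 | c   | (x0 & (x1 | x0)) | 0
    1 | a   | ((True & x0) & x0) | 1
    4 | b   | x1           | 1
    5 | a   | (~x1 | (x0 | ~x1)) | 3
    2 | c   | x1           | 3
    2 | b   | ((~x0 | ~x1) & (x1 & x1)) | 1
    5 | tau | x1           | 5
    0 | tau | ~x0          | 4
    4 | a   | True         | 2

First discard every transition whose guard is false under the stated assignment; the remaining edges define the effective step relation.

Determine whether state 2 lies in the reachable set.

Answer: REACHABLE

Trace:
After dropping false guards: 5 live edges.
L0 = {0}
L1 = {4}  total {0,4}
L2 = {2}  total {0,2,4}
L3 = {3}  total {0,2,3,4}
Reach set: {0,2,3,4}
Path to 2: tau·a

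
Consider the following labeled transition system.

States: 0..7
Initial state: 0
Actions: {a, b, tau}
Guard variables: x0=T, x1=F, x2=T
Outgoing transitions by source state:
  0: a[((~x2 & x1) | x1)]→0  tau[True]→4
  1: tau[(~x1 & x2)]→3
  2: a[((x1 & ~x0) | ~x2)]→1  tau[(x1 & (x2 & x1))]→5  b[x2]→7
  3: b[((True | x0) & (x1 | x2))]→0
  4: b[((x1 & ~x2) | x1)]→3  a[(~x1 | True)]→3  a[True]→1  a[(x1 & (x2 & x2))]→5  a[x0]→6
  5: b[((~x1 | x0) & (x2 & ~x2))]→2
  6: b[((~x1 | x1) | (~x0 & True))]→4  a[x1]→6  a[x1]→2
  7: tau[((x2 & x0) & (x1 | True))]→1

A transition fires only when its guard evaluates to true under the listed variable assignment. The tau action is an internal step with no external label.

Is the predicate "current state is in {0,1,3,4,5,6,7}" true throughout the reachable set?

Answer: INVARIANT HOLDS

Analysis:
Allowed set {0,1,3,4,5,6,7}
Reach set: {0,1,3,4,6}
  0: ✓
  1: ✓
  3: ✓
  4: ✓
  6: ✓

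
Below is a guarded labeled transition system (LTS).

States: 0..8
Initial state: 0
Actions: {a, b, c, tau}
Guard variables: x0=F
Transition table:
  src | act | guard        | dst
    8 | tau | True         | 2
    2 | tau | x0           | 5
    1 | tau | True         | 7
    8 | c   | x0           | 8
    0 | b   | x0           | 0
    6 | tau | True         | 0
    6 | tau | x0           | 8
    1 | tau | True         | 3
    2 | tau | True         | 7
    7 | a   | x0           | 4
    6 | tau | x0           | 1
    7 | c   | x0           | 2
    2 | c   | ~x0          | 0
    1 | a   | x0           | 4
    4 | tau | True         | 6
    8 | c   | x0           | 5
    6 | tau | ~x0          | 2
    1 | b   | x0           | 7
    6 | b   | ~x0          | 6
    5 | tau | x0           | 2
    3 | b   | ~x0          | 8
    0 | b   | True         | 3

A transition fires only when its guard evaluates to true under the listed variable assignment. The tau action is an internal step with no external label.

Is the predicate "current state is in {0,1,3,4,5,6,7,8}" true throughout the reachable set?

Allowed set {0,1,3,4,5,6,7,8}
Reachable = {0,2,3,7,8}
  0: ok
  2: VIOLATES
  3: ok
  7: ok
  8: ok
witness against invariant: b·b·tau → 2

Answer: INVARIANT VIOLATED at state 2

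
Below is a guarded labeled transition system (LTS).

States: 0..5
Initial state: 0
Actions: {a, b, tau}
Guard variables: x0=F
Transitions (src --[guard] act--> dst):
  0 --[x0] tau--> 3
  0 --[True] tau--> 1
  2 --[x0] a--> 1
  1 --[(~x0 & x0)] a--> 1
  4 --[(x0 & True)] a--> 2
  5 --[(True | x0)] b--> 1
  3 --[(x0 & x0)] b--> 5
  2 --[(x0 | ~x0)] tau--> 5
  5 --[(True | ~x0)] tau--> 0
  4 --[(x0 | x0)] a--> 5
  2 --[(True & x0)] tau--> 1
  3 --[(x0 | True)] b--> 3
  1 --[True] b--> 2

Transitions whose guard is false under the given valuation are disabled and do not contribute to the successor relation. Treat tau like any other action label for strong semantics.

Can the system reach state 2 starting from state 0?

Answer: REACHABLE

Analysis:
Guard filter leaves 6 enabled edge(s).
L0 = {0}
L1 = {1}  total {0,1}
L2 = {2}  total {0,1,2}
L3 = {5}  total {0,1,2,5}
R = {0,1,2,5}
trace reaching 2: tau·b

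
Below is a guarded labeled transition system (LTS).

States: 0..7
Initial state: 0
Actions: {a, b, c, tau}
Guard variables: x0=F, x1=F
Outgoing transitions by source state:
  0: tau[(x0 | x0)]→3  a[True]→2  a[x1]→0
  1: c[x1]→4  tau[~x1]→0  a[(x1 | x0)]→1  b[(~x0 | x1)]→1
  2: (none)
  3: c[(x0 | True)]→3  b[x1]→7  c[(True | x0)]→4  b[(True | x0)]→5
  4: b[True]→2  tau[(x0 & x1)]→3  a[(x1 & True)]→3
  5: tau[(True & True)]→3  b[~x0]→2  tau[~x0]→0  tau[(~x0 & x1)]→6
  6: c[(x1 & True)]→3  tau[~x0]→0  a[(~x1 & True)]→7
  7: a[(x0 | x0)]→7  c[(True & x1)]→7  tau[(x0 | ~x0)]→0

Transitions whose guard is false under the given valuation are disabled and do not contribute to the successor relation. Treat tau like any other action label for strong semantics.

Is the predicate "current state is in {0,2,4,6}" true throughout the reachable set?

Answer: INVARIANT HOLDS

Working:
Inv-set: {0,2,4,6}
Reach set: {0,2}
  0: safe
  2: safe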